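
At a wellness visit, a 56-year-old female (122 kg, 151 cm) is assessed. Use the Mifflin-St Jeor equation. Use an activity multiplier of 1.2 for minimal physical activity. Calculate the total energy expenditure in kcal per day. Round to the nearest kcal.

2067 kcal per day

Mifflin-St Jeor (female): BMR = 10(122) + 6.25(151) − 5(56) − 161 = 1220 + 943.75 − 280 − 161 = 1722.75 kcal/day.
TEE = BMR × activity factor = 1722.75 × 1.2 = 2067.3 kcal/day.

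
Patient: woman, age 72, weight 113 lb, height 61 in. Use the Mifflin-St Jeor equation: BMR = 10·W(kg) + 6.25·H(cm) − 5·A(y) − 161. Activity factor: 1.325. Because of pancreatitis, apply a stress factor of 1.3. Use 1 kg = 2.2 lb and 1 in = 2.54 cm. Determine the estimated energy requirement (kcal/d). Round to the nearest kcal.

Convert to metric: weight = 113 ÷ 2.2 = 51.3636 kg; height = 61 × 2.54 = 154.94 cm.
Mifflin-St Jeor (female): BMR = 10(51.3636) + 6.25(154.94) − 5(72) − 161 = 513.6364 + 968.375 − 360 − 161 = 961.0114 kcal/day.
TEE = BMR × activity factor = 961.0114 × 1.325 = 1273.3401 kcal/day.
Apply stress factor: 1273.3401 × 1.3 = 1655.3421 kcal/day.

1655 kcal/d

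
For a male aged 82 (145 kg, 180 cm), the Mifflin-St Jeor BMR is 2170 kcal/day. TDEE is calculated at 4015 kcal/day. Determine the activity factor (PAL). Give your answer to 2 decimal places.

Activity factor = TEE ÷ BMR = 4015 ÷ 2170 = 1.85.

1.85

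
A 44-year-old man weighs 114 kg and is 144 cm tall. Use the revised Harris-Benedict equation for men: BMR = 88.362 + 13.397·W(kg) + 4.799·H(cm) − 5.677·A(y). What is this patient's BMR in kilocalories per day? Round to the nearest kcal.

2057 kilocalories per day

Harris-Benedict: BMR = 88.362 + 13.397(114) + 4.799(144) − 5.677(44) = 2056.888 kcal/day.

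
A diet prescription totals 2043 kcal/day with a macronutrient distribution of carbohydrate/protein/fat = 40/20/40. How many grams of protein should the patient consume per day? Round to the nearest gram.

Protein energy = 20% × 2043 = 408.6 kcal.
At 4 kcal/g: 408.6 ÷ 4 = 102.15 g.

102 g/day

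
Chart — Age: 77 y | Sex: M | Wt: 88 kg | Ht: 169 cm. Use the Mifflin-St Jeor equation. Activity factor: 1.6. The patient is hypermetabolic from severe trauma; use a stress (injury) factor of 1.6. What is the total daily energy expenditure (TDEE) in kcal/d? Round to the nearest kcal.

Mifflin-St Jeor (male): BMR = 10(88) + 6.25(169) − 5(77) + 5 = 880 + 1056.25 − 385 + 5 = 1556.25 kcal/day.
TEE = BMR × activity factor = 1556.25 × 1.6 = 2490 kcal/day.
Apply stress factor: 2490 × 1.6 = 3984 kcal/day.

3984 kcal/d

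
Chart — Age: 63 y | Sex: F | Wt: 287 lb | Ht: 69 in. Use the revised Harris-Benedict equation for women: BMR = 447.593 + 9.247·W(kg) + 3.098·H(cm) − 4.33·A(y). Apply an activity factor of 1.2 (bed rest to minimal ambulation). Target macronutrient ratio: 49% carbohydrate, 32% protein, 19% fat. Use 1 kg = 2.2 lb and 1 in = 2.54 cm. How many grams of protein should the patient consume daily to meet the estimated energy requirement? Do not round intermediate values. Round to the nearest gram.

Convert to metric: weight = 287 ÷ 2.2 = 130.4545 kg; height = 69 × 2.54 = 175.26 cm.
Harris-Benedict: BMR = 447.593 + 9.247(130.4545) + 3.098(175.26) − 4.33(63) = 1924.0717 kcal/day.
TEE = 1924.0717 × 1.2 = 2308.886 kcal/day.
Protein energy = 32% × 2308.886 = 738.8435 kcal.
Protein = 738.8435 ÷ 4 kcal/g = 184.7109 g.

185 g/day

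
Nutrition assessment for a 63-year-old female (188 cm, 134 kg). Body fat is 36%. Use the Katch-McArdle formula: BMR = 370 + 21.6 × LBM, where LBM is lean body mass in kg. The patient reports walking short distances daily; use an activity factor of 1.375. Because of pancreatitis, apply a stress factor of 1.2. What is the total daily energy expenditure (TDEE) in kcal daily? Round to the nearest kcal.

LBM = 134 × (1 − 0.36) = 85.76 kg. Katch-McArdle: BMR = 370 + 21.6 × 85.76 = 2222.416 kcal/day.
TEE = BMR × activity factor = 2222.416 × 1.375 = 3055.822 kcal/day.
Apply stress factor: 3055.822 × 1.2 = 3666.9864 kcal/day.

3667 kcal daily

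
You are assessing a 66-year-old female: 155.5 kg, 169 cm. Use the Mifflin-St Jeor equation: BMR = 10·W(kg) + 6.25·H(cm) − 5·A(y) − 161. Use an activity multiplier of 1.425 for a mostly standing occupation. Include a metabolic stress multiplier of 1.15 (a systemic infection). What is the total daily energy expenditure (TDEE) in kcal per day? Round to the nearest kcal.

Mifflin-St Jeor (female): BMR = 10(155.5) + 6.25(169) − 5(66) − 161 = 1555 + 1056.25 − 330 − 161 = 2120.25 kcal/day.
TEE = BMR × activity factor = 2120.25 × 1.425 = 3021.3563 kcal/day.
Apply stress factor: 3021.3563 × 1.15 = 3474.5597 kcal/day.

3475 kcal per day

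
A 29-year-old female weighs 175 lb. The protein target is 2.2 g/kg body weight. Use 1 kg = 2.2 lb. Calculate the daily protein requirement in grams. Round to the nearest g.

Weight in kg = 175 ÷ 2.2 = 79.5455 kg.
Protein = 2.2 g/kg × 79.5455 kg = 175 g/day.

175 g/day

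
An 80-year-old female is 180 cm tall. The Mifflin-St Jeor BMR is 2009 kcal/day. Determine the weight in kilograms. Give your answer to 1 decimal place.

2009 = 10·W + 6.25(180) − 5(80) − 161
10·W = 2009 − 564 = 1445, so W = 144.5 kg.

144.5 kg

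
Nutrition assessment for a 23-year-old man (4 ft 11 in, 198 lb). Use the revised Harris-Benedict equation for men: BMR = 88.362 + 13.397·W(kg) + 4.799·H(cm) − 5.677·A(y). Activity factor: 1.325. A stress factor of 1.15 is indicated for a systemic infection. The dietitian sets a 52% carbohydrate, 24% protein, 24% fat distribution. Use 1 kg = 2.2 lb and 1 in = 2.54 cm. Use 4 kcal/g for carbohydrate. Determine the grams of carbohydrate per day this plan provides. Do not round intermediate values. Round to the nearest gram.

Convert to metric: weight = 198 ÷ 2.2 = 90 kg; height = (4×12 + 11) × 2.54 = 59 × 2.54 = 149.86 cm.
Harris-Benedict: BMR = 88.362 + 13.397(90) + 4.799(149.86) − 5.677(23) = 1882.6991 kcal/day.
TEE = 1882.6991 × 1.325 = 2494.5764 kcal/day.
With stress factor 1.15: 2494.5764 × 1.15 = 2868.7628 kcal/day.
Carbohydrate energy = 52% × 2868.7628 = 1491.7567 kcal.
Carbohydrate = 1491.7567 ÷ 4 kcal/g = 372.9392 g.

373 g/day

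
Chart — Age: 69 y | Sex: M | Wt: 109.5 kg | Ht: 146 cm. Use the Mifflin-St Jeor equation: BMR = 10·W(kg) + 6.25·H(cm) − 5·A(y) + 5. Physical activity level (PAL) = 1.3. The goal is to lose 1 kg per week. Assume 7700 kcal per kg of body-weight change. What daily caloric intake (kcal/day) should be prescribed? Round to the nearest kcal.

Mifflin-St Jeor (male): BMR = 10(109.5) + 6.25(146) − 5(69) + 5 = 1095 + 912.5 − 345 + 5 = 1667.5 kcal/day.
TEE = 1667.5 × 1.3 = 2167.75 kcal/day.
Required daily deficit = 1 × 7700 ÷ 7 = 1100 kcal/day.
Target intake = 2167.75 − 1100 = 1067.75 kcal/day.

1068 kcal/day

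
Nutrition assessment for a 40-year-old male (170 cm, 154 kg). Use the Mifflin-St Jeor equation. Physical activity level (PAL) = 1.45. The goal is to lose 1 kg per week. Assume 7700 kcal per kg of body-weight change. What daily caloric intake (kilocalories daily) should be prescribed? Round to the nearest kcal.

Mifflin-St Jeor (male): BMR = 10(154) + 6.25(170) − 5(40) + 5 = 1540 + 1062.5 − 200 + 5 = 2407.5 kcal/day.
TEE = 2407.5 × 1.45 = 3490.875 kcal/day.
Required daily deficit = 1 × 7700 ÷ 7 = 1100 kcal/day.
Target intake = 3490.875 − 1100 = 2390.875 kcal/day.

2391 kilocalories daily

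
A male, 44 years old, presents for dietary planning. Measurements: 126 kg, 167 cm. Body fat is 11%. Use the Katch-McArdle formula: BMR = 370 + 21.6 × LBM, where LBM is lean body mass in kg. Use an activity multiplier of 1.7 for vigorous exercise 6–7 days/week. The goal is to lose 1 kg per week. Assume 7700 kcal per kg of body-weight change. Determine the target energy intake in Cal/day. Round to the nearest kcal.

3647 Cal/day

LBM = 126 × (1 − 0.11) = 112.14 kg. Katch-McArdle: BMR = 370 + 21.6 × 112.14 = 2792.224 kcal/day.
TEE = 2792.224 × 1.7 = 4746.7808 kcal/day.
Required daily deficit = 1 × 7700 ÷ 7 = 1100 kcal/day.
Target intake = 4746.7808 − 1100 = 3646.7808 kcal/day.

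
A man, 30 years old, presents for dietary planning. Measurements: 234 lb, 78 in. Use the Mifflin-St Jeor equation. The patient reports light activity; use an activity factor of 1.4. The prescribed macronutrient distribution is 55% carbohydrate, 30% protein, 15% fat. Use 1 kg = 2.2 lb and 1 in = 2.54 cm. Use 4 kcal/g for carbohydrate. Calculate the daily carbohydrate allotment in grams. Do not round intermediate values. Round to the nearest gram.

415 g/day

Convert to metric: weight = 234 ÷ 2.2 = 106.3636 kg; height = 78 × 2.54 = 198.12 cm.
Mifflin-St Jeor (male): BMR = 10(106.3636) + 6.25(198.12) − 5(30) + 5 = 1063.6364 + 1238.25 − 150 + 5 = 2156.8864 kcal/day.
TEE = 2156.8864 × 1.4 = 3019.6409 kcal/day.
Carbohydrate energy = 55% × 3019.6409 = 1660.8025 kcal.
Carbohydrate = 1660.8025 ÷ 4 kcal/g = 415.2006 g.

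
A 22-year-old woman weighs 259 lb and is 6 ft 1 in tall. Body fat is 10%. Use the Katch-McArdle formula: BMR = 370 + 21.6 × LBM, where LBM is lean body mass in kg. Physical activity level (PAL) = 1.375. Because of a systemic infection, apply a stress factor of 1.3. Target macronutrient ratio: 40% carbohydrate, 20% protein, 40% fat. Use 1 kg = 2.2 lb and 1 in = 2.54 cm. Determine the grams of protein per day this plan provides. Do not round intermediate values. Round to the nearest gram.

Convert to metric: weight = 259 ÷ 2.2 = 117.7273 kg; height = (6×12 + 1) × 2.54 = 73 × 2.54 = 185.42 cm.
LBM = 117.7273 × (1 − 0.1) = 105.9545 kg. Katch-McArdle: BMR = 370 + 21.6 × 105.9545 = 2658.6182 kcal/day.
TEE = 2658.6182 × 1.375 = 3655.6 kcal/day.
With stress factor 1.3: 3655.6 × 1.3 = 4752.28 kcal/day.
Protein energy = 20% × 4752.28 = 950.456 kcal.
Protein = 950.456 ÷ 4 kcal/g = 237.614 g.

238 g/day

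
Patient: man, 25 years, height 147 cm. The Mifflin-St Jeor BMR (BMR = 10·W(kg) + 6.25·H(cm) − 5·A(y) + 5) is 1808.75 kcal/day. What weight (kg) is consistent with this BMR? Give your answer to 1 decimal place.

101.0 kg

1808.75 = 10·W + 6.25(147) − 5(25) + 5
10·W = 1808.75 − 798.75 = 1010, so W = 101 kg.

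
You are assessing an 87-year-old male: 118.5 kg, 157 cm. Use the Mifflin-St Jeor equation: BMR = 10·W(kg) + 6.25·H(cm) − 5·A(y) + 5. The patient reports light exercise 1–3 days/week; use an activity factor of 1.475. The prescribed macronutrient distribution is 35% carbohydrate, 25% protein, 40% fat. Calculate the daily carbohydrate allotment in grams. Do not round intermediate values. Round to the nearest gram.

Mifflin-St Jeor (male): BMR = 10(118.5) + 6.25(157) − 5(87) + 5 = 1185 + 981.25 − 435 + 5 = 1736.25 kcal/day.
TEE = 1736.25 × 1.475 = 2560.9688 kcal/day.
Carbohydrate energy = 35% × 2560.9688 = 896.3391 kcal.
Carbohydrate = 896.3391 ÷ 4 kcal/g = 224.0848 g.

224 g/day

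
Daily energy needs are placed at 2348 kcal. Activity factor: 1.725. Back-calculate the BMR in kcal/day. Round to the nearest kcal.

BMR = TEE ÷ activity factor = 2348 ÷ 1.725 = 1361.1594 kcal/day.

1361 kcal/day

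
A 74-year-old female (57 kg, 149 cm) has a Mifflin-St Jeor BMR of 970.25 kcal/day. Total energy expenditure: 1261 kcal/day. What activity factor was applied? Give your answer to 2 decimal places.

1.30

Activity factor = TEE ÷ BMR = 1261 ÷ 970.25 = 1.3.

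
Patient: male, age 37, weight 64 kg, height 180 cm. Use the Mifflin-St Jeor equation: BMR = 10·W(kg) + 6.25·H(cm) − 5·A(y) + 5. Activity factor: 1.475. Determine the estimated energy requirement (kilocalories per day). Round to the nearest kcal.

2338 kilocalories per day

Mifflin-St Jeor (male): BMR = 10(64) + 6.25(180) − 5(37) + 5 = 640 + 1125 − 185 + 5 = 1585 kcal/day.
TEE = BMR × activity factor = 1585 × 1.475 = 2337.875 kcal/day.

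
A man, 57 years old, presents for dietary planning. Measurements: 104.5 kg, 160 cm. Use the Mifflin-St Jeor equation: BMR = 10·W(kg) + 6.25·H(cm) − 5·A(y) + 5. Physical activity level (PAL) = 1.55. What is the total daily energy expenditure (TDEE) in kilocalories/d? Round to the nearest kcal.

Mifflin-St Jeor (male): BMR = 10(104.5) + 6.25(160) − 5(57) + 5 = 1045 + 1000 − 285 + 5 = 1765 kcal/day.
TEE = BMR × activity factor = 1765 × 1.55 = 2735.75 kcal/day.

2736 kilocalories/d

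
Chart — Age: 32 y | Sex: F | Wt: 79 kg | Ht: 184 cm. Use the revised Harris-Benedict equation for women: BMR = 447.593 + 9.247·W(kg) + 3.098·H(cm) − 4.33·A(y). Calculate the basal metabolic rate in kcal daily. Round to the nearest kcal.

1610 kcal daily

Harris-Benedict: BMR = 447.593 + 9.247(79) + 3.098(184) − 4.33(32) = 1609.578 kcal/day.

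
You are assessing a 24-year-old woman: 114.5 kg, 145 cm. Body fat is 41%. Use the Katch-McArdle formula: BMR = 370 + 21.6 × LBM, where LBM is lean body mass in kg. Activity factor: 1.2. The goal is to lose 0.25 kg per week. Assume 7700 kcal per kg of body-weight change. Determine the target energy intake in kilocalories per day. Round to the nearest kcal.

1920 kilocalories per day

LBM = 114.5 × (1 − 0.41) = 67.555 kg. Katch-McArdle: BMR = 370 + 21.6 × 67.555 = 1829.188 kcal/day.
TEE = 1829.188 × 1.2 = 2195.0256 kcal/day.
Required daily deficit = 0.25 × 7700 ÷ 7 = 275 kcal/day.
Target intake = 2195.0256 − 275 = 1920.0256 kcal/day.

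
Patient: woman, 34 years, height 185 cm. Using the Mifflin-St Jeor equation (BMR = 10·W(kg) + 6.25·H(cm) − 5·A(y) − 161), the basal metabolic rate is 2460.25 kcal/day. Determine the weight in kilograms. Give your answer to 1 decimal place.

163.5 kg

2460.25 = 10·W + 6.25(185) − 5(34) − 161
10·W = 2460.25 − 825.25 = 1635, so W = 163.5 kg.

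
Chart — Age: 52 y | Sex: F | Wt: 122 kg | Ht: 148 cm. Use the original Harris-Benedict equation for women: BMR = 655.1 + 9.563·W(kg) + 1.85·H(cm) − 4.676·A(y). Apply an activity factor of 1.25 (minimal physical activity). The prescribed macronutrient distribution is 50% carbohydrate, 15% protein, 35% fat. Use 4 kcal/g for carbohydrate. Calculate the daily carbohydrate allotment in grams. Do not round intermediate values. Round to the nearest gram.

289 g/day

Harris-Benedict: BMR = 655.1 + 9.563(122) + 1.85(148) − 4.676(52) = 1852.434 kcal/day.
TEE = 1852.434 × 1.25 = 2315.5425 kcal/day.
Carbohydrate energy = 50% × 2315.5425 = 1157.7713 kcal.
Carbohydrate = 1157.7713 ÷ 4 kcal/g = 289.4428 g.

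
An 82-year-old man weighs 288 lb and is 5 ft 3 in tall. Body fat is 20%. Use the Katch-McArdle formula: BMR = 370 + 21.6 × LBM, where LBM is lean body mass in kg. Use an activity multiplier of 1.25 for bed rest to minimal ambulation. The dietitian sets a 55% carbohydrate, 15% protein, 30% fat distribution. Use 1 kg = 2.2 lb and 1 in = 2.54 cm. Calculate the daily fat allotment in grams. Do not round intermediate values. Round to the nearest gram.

110 g/day

Convert to metric: weight = 288 ÷ 2.2 = 130.9091 kg; height = (5×12 + 3) × 2.54 = 63 × 2.54 = 160.02 cm.
LBM = 130.9091 × (1 − 0.2) = 104.7273 kg. Katch-McArdle: BMR = 370 + 21.6 × 104.7273 = 2632.1091 kcal/day.
TEE = 2632.1091 × 1.25 = 3290.1364 kcal/day.
Fat energy = 30% × 3290.1364 = 987.0409 kcal.
Fat = 987.0409 ÷ 9 kcal/g = 109.6712 g.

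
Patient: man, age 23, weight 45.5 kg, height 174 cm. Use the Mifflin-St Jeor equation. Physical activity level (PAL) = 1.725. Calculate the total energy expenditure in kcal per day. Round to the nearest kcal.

Mifflin-St Jeor (male): BMR = 10(45.5) + 6.25(174) − 5(23) + 5 = 455 + 1087.5 − 115 + 5 = 1432.5 kcal/day.
TEE = BMR × activity factor = 1432.5 × 1.725 = 2471.0625 kcal/day.

2471 kcal per day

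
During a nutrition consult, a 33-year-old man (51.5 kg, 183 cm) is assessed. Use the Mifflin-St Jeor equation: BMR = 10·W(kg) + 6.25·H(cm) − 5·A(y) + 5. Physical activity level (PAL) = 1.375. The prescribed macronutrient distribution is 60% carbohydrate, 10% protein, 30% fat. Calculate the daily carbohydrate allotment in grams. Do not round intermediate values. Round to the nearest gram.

309 g/day

Mifflin-St Jeor (male): BMR = 10(51.5) + 6.25(183) − 5(33) + 5 = 515 + 1143.75 − 165 + 5 = 1498.75 kcal/day.
TEE = 1498.75 × 1.375 = 2060.7813 kcal/day.
Carbohydrate energy = 60% × 2060.7813 = 1236.4688 kcal.
Carbohydrate = 1236.4688 ÷ 4 kcal/g = 309.1172 g.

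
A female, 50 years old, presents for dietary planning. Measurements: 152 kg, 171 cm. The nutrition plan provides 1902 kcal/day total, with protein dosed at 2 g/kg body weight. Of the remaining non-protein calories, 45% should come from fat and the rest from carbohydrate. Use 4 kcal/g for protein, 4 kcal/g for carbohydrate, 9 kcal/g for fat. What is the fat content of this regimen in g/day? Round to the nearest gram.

34 g/day

Protein = 2 × 152 = 304 g → 304 × 4 = 1216 kcal.
Non-protein calories = 1902 − 1216 = 686 kcal.
Fat: 45% × 686 = 308.7 kcal; carbohydrate: 377.3 kcal.
Fat: 308.7 kcal ÷ 9 kcal/g = 34.3 g.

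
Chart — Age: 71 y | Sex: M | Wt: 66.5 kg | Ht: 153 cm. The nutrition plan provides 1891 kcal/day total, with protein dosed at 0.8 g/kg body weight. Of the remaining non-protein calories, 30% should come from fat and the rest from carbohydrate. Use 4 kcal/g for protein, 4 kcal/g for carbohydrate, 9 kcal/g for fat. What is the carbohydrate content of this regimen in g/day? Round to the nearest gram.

294 g/day

Protein = 0.8 × 66.5 = 53.2 g → 53.2 × 4 = 212.8 kcal.
Non-protein calories = 1891 − 212.8 = 1678.2 kcal.
Fat: 30% × 1678.2 = 503.46 kcal; carbohydrate: 1174.74 kcal.
Carbohydrate: 1174.74 kcal ÷ 4 kcal/g = 293.685 g.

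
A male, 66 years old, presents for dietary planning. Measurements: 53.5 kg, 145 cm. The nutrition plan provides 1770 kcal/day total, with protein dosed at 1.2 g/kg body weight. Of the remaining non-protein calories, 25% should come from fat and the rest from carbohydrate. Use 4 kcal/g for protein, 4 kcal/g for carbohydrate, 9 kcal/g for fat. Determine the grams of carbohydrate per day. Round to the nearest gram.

284 g/day

Protein = 1.2 × 53.5 = 64.2 g → 64.2 × 4 = 256.8 kcal.
Non-protein calories = 1770 − 256.8 = 1513.2 kcal.
Fat: 25% × 1513.2 = 378.3 kcal; carbohydrate: 1134.9 kcal.
Carbohydrate: 1134.9 kcal ÷ 4 kcal/g = 283.725 g.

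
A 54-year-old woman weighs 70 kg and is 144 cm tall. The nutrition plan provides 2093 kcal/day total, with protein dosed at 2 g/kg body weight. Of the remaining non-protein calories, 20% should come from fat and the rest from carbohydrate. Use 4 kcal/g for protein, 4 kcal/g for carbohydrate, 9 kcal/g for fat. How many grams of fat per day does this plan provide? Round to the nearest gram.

34 g/day

Protein = 2 × 70 = 140 g → 140 × 4 = 560 kcal.
Non-protein calories = 2093 − 560 = 1533 kcal.
Fat: 20% × 1533 = 306.6 kcal; carbohydrate: 1226.4 kcal.
Fat: 306.6 kcal ÷ 9 kcal/g = 34.0667 g.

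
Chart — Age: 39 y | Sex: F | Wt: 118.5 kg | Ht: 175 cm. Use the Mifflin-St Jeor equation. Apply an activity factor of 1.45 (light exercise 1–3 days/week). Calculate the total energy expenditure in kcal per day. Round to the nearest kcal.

2788 kcal per day

Mifflin-St Jeor (female): BMR = 10(118.5) + 6.25(175) − 5(39) − 161 = 1185 + 1093.75 − 195 − 161 = 1922.75 kcal/day.
TEE = BMR × activity factor = 1922.75 × 1.45 = 2787.9875 kcal/day.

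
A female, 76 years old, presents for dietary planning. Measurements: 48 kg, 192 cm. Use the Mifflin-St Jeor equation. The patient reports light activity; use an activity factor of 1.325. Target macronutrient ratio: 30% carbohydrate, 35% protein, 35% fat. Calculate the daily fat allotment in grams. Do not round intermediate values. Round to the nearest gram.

Mifflin-St Jeor (female): BMR = 10(48) + 6.25(192) − 5(76) − 161 = 480 + 1200 − 380 − 161 = 1139 kcal/day.
TEE = 1139 × 1.325 = 1509.175 kcal/day.
Fat energy = 35% × 1509.175 = 528.2113 kcal.
Fat = 528.2113 ÷ 9 kcal/g = 58.6901 g.

59 g/day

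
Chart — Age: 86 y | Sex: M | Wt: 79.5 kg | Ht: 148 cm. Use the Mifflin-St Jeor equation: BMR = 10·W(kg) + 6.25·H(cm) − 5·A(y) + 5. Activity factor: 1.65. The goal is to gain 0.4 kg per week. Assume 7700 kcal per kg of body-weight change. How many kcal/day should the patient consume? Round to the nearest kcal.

2577 kcal/day

Mifflin-St Jeor (male): BMR = 10(79.5) + 6.25(148) − 5(86) + 5 = 795 + 925 − 430 + 5 = 1295 kcal/day.
TEE = 1295 × 1.65 = 2136.75 kcal/day.
Required daily surplus = 0.4 × 7700 ÷ 7 = 440 kcal/day.
Target intake = 2136.75 + 440 = 2576.75 kcal/day.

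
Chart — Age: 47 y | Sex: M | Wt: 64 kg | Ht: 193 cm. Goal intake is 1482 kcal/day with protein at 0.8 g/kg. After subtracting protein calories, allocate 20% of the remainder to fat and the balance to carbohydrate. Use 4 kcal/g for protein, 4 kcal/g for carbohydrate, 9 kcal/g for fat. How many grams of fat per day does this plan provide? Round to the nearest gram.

28 g/day

Protein = 0.8 × 64 = 51.2 g → 51.2 × 4 = 204.8 kcal.
Non-protein calories = 1482 − 204.8 = 1277.2 kcal.
Fat: 20% × 1277.2 = 255.44 kcal; carbohydrate: 1021.76 kcal.
Fat: 255.44 kcal ÷ 9 kcal/g = 28.3822 g.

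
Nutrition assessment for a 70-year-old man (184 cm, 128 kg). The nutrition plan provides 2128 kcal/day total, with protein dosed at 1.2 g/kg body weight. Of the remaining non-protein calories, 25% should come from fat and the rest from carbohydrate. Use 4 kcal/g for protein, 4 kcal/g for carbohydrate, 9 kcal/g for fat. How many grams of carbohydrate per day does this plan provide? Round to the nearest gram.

Protein = 1.2 × 128 = 153.6 g → 153.6 × 4 = 614.4 kcal.
Non-protein calories = 2128 − 614.4 = 1513.6 kcal.
Fat: 25% × 1513.6 = 378.4 kcal; carbohydrate: 1135.2 kcal.
Carbohydrate: 1135.2 kcal ÷ 4 kcal/g = 283.8 g.

284 g/day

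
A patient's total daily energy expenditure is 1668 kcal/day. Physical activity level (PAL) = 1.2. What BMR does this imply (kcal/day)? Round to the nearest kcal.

1390 kcal/day

BMR = TEE ÷ activity factor = 1668 ÷ 1.2 = 1390 kcal/day.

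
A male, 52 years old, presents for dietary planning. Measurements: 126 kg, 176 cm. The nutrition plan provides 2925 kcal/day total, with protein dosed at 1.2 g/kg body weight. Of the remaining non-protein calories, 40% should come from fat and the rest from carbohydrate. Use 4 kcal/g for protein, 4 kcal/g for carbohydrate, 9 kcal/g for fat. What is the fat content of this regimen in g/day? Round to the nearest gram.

103 g/day

Protein = 1.2 × 126 = 151.2 g → 151.2 × 4 = 604.8 kcal.
Non-protein calories = 2925 − 604.8 = 2320.2 kcal.
Fat: 40% × 2320.2 = 928.08 kcal; carbohydrate: 1392.12 kcal.
Fat: 928.08 kcal ÷ 9 kcal/g = 103.12 g.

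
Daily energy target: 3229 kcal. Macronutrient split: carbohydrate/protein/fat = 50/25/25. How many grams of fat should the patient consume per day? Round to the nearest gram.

90 g/day

Fat energy = 25% × 3229 = 807.25 kcal.
At 9 kcal/g: 807.25 ÷ 9 = 89.6944 g.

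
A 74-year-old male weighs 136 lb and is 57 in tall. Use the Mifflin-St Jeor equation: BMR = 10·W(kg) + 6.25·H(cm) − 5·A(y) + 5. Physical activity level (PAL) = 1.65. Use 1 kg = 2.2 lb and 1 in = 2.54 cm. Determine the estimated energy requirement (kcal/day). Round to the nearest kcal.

1911 kcal/day

Convert to metric: weight = 136 ÷ 2.2 = 61.8182 kg; height = 57 × 2.54 = 144.78 cm.
Mifflin-St Jeor (male): BMR = 10(61.8182) + 6.25(144.78) − 5(74) + 5 = 618.1818 + 904.875 − 370 + 5 = 1158.0568 kcal/day.
TEE = BMR × activity factor = 1158.0568 × 1.65 = 1910.7938 kcal/day.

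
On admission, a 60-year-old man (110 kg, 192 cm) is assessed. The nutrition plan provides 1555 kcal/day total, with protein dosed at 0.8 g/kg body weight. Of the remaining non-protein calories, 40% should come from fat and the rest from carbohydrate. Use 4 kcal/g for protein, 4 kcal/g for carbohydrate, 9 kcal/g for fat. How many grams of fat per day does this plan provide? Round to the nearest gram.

Protein = 0.8 × 110 = 88 g → 88 × 4 = 352 kcal.
Non-protein calories = 1555 − 352 = 1203 kcal.
Fat: 40% × 1203 = 481.2 kcal; carbohydrate: 721.8 kcal.
Fat: 481.2 kcal ÷ 9 kcal/g = 53.4667 g.

53 g/day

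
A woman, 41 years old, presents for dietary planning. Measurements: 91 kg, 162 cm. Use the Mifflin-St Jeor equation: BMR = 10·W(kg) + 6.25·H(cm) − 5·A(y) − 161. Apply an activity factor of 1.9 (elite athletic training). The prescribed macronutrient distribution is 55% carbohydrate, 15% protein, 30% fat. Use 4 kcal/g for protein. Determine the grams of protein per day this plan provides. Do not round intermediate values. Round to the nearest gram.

Mifflin-St Jeor (female): BMR = 10(91) + 6.25(162) − 5(41) − 161 = 910 + 1012.5 − 205 − 161 = 1556.5 kcal/day.
TEE = 1556.5 × 1.9 = 2957.35 kcal/day.
Protein energy = 15% × 2957.35 = 443.6025 kcal.
Protein = 443.6025 ÷ 4 kcal/g = 110.9006 g.

111 g/day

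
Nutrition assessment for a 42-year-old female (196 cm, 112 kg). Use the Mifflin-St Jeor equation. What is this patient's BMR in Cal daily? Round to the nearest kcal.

1974 Cal daily

Mifflin-St Jeor (female): BMR = 10(112) + 6.25(196) − 5(42) − 161 = 1120 + 1225 − 210 − 161 = 1974 kcal/day.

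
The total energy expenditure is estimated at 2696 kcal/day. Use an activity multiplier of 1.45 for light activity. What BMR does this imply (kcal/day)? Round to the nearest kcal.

BMR = TEE ÷ activity factor = 2696 ÷ 1.45 = 1859.3103 kcal/day.

1859 kcal/day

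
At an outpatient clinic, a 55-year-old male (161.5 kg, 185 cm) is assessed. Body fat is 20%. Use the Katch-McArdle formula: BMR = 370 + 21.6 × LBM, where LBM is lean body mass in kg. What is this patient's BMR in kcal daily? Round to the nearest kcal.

LBM = 161.5 × (1 − 0.2) = 129.2 kg. Katch-McArdle: BMR = 370 + 21.6 × 129.2 = 3160.72 kcal/day.

3161 kcal daily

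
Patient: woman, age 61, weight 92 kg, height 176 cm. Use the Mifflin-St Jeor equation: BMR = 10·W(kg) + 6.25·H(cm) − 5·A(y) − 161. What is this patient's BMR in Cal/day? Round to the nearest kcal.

1554 Cal/day

Mifflin-St Jeor (female): BMR = 10(92) + 6.25(176) − 5(61) − 161 = 920 + 1100 − 305 − 161 = 1554 kcal/day.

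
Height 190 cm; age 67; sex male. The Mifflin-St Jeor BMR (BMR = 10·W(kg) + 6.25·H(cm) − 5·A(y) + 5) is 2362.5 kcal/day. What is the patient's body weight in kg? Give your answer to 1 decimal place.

150.5 kg

2362.5 = 10·W + 6.25(190) − 5(67) + 5
10·W = 2362.5 − 857.5 = 1505, so W = 150.5 kg.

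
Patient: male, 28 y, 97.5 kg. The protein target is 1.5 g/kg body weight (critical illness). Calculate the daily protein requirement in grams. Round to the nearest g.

Protein = 1.5 g/kg × 97.5 kg = 146.25 g/day.

146 g/day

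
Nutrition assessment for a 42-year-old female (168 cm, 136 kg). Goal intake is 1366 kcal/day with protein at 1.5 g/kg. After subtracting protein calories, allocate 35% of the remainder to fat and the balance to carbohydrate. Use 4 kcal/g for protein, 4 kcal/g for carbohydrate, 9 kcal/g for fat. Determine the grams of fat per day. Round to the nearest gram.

Protein = 1.5 × 136 = 204 g → 204 × 4 = 816 kcal.
Non-protein calories = 1366 − 816 = 550 kcal.
Fat: 35% × 550 = 192.5 kcal; carbohydrate: 357.5 kcal.
Fat: 192.5 kcal ÷ 9 kcal/g = 21.3889 g.

21 g/day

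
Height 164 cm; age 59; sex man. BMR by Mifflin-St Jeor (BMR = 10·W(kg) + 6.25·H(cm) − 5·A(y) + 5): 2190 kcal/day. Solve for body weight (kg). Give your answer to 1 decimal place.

2190 = 10·W + 6.25(164) − 5(59) + 5
10·W = 2190 − 735 = 1455, so W = 145.5 kg.

145.5 kg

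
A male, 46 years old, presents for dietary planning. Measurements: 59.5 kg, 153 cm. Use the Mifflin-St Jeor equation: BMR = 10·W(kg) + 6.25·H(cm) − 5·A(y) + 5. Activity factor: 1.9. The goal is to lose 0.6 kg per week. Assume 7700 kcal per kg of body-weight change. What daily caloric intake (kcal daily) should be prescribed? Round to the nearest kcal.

1860 kcal daily

Mifflin-St Jeor (male): BMR = 10(59.5) + 6.25(153) − 5(46) + 5 = 595 + 956.25 − 230 + 5 = 1326.25 kcal/day.
TEE = 1326.25 × 1.9 = 2519.875 kcal/day.
Required daily deficit = 0.6 × 7700 ÷ 7 = 660 kcal/day.
Target intake = 2519.875 − 660 = 1859.875 kcal/day.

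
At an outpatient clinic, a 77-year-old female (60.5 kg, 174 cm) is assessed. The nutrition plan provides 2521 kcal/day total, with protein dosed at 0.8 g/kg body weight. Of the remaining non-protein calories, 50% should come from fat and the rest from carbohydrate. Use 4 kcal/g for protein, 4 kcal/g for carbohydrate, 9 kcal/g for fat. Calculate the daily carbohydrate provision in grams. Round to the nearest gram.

291 g/day

Protein = 0.8 × 60.5 = 48.4 g → 48.4 × 4 = 193.6 kcal.
Non-protein calories = 2521 − 193.6 = 2327.4 kcal.
Fat: 50% × 2327.4 = 1163.7 kcal; carbohydrate: 1163.7 kcal.
Carbohydrate: 1163.7 kcal ÷ 4 kcal/g = 290.925 g.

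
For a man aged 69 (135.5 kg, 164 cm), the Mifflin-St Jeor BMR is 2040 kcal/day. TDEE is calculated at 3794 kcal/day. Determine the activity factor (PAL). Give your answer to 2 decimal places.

1.86

Activity factor = TEE ÷ BMR = 3794 ÷ 2040 = 1.86.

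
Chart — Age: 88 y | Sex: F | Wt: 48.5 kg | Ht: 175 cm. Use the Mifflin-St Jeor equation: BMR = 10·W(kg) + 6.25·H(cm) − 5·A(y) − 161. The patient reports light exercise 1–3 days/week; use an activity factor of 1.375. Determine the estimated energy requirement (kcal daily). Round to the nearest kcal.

1344 kcal daily

Mifflin-St Jeor (female): BMR = 10(48.5) + 6.25(175) − 5(88) − 161 = 485 + 1093.75 − 440 − 161 = 977.75 kcal/day.
TEE = BMR × activity factor = 977.75 × 1.375 = 1344.4063 kcal/day.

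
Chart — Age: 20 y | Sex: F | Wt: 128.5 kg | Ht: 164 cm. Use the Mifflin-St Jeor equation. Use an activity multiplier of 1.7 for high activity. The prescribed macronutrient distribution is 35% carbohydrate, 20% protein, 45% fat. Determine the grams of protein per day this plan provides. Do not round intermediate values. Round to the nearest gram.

Mifflin-St Jeor (female): BMR = 10(128.5) + 6.25(164) − 5(20) − 161 = 1285 + 1025 − 100 − 161 = 2049 kcal/day.
TEE = 2049 × 1.7 = 3483.3 kcal/day.
Protein energy = 20% × 3483.3 = 696.66 kcal.
Protein = 696.66 ÷ 4 kcal/g = 174.165 g.

174 g/day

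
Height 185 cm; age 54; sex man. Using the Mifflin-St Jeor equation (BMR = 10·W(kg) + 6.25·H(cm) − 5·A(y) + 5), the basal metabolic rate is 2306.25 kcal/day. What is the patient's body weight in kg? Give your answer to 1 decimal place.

2306.25 = 10·W + 6.25(185) − 5(54) + 5
10·W = 2306.25 − 891.25 = 1415, so W = 141.5 kg.

141.5 kg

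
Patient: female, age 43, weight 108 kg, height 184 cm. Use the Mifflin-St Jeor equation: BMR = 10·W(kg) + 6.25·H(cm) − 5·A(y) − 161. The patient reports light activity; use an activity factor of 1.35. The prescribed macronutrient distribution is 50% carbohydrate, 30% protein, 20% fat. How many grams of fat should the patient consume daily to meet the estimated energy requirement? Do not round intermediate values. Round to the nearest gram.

56 g/day

Mifflin-St Jeor (female): BMR = 10(108) + 6.25(184) − 5(43) − 161 = 1080 + 1150 − 215 − 161 = 1854 kcal/day.
TEE = 1854 × 1.35 = 2502.9 kcal/day.
Fat energy = 20% × 2502.9 = 500.58 kcal.
Fat = 500.58 ÷ 9 kcal/g = 55.62 g.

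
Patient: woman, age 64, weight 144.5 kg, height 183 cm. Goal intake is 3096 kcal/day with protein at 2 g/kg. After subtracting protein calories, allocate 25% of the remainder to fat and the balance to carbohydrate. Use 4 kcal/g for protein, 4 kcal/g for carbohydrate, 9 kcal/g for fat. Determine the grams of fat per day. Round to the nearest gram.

Protein = 2 × 144.5 = 289 g → 289 × 4 = 1156 kcal.
Non-protein calories = 3096 − 1156 = 1940 kcal.
Fat: 25% × 1940 = 485 kcal; carbohydrate: 1455 kcal.
Fat: 485 kcal ÷ 9 kcal/g = 53.8889 g.

54 g/day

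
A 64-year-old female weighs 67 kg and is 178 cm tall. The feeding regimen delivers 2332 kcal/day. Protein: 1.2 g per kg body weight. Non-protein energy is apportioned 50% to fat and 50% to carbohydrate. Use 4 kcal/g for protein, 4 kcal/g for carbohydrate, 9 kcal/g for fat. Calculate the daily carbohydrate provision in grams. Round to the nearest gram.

251 g/day

Protein = 1.2 × 67 = 80.4 g → 80.4 × 4 = 321.6 kcal.
Non-protein calories = 2332 − 321.6 = 2010.4 kcal.
Fat: 50% × 2010.4 = 1005.2 kcal; carbohydrate: 1005.2 kcal.
Carbohydrate: 1005.2 kcal ÷ 4 kcal/g = 251.3 g.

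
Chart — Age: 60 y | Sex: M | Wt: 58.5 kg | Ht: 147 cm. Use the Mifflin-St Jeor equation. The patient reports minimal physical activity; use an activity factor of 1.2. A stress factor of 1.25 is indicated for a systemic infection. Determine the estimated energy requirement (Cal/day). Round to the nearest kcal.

Mifflin-St Jeor (male): BMR = 10(58.5) + 6.25(147) − 5(60) + 5 = 585 + 918.75 − 300 + 5 = 1208.75 kcal/day.
TEE = BMR × activity factor = 1208.75 × 1.2 = 1450.5 kcal/day.
Apply stress factor: 1450.5 × 1.25 = 1813.125 kcal/day.

1813 Cal/day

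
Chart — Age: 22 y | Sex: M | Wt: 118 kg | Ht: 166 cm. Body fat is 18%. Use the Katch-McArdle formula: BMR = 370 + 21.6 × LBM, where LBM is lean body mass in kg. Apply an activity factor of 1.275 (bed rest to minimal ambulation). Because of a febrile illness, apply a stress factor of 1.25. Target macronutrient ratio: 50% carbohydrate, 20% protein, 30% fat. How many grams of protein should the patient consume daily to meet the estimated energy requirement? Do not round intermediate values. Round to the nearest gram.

196 g/day

LBM = 118 × (1 − 0.18) = 96.76 kg. Katch-McArdle: BMR = 370 + 21.6 × 96.76 = 2460.016 kcal/day.
TEE = 2460.016 × 1.275 = 3136.5204 kcal/day.
With stress factor 1.25: 3136.5204 × 1.25 = 3920.6505 kcal/day.
Protein energy = 20% × 3920.6505 = 784.1301 kcal.
Protein = 784.1301 ÷ 4 kcal/g = 196.0325 g.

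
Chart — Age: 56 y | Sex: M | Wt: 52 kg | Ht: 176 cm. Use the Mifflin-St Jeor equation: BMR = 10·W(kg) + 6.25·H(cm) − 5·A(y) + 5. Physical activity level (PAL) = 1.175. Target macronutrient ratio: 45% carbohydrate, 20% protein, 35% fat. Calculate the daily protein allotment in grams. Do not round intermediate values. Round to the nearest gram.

79 g/day

Mifflin-St Jeor (male): BMR = 10(52) + 6.25(176) − 5(56) + 5 = 520 + 1100 − 280 + 5 = 1345 kcal/day.
TEE = 1345 × 1.175 = 1580.375 kcal/day.
Protein energy = 20% × 1580.375 = 316.075 kcal.
Protein = 316.075 ÷ 4 kcal/g = 79.0188 g.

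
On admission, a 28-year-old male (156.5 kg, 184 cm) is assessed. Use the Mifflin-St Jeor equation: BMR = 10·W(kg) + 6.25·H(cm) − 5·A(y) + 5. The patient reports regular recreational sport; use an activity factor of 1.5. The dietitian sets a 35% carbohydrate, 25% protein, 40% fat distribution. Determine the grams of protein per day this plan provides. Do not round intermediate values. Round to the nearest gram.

242 g/day

Mifflin-St Jeor (male): BMR = 10(156.5) + 6.25(184) − 5(28) + 5 = 1565 + 1150 − 140 + 5 = 2580 kcal/day.
TEE = 2580 × 1.5 = 3870 kcal/day.
Protein energy = 25% × 3870 = 967.5 kcal.
Protein = 967.5 ÷ 4 kcal/g = 241.875 g.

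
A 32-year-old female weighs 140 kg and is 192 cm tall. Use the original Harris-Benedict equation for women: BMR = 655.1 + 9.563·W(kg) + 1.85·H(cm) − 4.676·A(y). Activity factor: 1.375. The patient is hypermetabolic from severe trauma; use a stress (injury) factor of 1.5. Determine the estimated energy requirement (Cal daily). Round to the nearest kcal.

Harris-Benedict: BMR = 655.1 + 9.563(140) + 1.85(192) − 4.676(32) = 2199.488 kcal/day.
TEE = BMR × activity factor = 2199.488 × 1.375 = 3024.296 kcal/day.
Apply stress factor: 3024.296 × 1.5 = 4536.444 kcal/day.

4536 Cal daily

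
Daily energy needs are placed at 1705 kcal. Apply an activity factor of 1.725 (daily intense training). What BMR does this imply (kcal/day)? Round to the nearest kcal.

988 kcal/day

BMR = TEE ÷ activity factor = 1705 ÷ 1.725 = 988.4058 kcal/day.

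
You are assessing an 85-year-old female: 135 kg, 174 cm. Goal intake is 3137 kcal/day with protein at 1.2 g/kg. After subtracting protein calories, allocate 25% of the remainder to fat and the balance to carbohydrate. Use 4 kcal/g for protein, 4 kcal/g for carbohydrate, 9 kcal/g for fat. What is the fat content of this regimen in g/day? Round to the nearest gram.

Protein = 1.2 × 135 = 162 g → 162 × 4 = 648 kcal.
Non-protein calories = 3137 − 648 = 2489 kcal.
Fat: 25% × 2489 = 622.25 kcal; carbohydrate: 1866.75 kcal.
Fat: 622.25 kcal ÷ 9 kcal/g = 69.1389 g.

69 g/day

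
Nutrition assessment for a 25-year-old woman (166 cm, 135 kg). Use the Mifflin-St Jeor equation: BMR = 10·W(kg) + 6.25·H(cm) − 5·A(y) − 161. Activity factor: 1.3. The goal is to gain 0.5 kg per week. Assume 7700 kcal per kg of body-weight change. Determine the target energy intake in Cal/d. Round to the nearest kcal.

Mifflin-St Jeor (female): BMR = 10(135) + 6.25(166) − 5(25) − 161 = 1350 + 1037.5 − 125 − 161 = 2101.5 kcal/day.
TEE = 2101.5 × 1.3 = 2731.95 kcal/day.
Required daily surplus = 0.5 × 7700 ÷ 7 = 550 kcal/day.
Target intake = 2731.95 + 550 = 3281.95 kcal/day.

3282 Cal/d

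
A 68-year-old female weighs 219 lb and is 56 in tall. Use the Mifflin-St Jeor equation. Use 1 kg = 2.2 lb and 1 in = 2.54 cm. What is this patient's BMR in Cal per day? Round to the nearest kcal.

Convert to metric: weight = 219 ÷ 2.2 = 99.5455 kg; height = 56 × 2.54 = 142.24 cm.
Mifflin-St Jeor (female): BMR = 10(99.5455) + 6.25(142.24) − 5(68) − 161 = 995.4545 + 889 − 340 − 161 = 1383.4545 kcal/day.

1383 Cal per day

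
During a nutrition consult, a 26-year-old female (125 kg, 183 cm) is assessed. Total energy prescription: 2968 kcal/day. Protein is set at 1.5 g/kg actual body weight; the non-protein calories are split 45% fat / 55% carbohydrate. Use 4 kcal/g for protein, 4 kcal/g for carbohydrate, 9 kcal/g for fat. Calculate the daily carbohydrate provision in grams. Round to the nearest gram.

Protein = 1.5 × 125 = 187.5 g → 187.5 × 4 = 750 kcal.
Non-protein calories = 2968 − 750 = 2218 kcal.
Fat: 45% × 2218 = 998.1 kcal; carbohydrate: 1219.9 kcal.
Carbohydrate: 1219.9 kcal ÷ 4 kcal/g = 304.975 g.

305 g/day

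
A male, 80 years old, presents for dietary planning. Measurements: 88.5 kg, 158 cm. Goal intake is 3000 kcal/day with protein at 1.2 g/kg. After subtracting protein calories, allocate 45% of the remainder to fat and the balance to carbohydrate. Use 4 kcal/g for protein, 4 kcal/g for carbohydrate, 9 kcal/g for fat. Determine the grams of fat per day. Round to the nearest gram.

129 g/day

Protein = 1.2 × 88.5 = 106.2 g → 106.2 × 4 = 424.8 kcal.
Non-protein calories = 3000 − 424.8 = 2575.2 kcal.
Fat: 45% × 2575.2 = 1158.84 kcal; carbohydrate: 1416.36 kcal.
Fat: 1158.84 kcal ÷ 9 kcal/g = 128.76 g.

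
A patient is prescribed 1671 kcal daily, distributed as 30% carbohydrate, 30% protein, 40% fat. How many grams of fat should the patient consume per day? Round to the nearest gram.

Fat energy = 40% × 1671 = 668.4 kcal.
At 9 kcal/g: 668.4 ÷ 9 = 74.2667 g.

74 g/day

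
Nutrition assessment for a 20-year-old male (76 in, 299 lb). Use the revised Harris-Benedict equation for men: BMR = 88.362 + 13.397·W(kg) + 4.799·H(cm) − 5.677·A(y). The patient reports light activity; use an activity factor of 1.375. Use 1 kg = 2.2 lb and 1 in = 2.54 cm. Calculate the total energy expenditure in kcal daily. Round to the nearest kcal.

Convert to metric: weight = 299 ÷ 2.2 = 135.9091 kg; height = 76 × 2.54 = 193.04 cm.
Harris-Benedict: BMR = 88.362 + 13.397(135.9091) + 4.799(193.04) − 5.677(20) = 2721.9951 kcal/day.
TEE = BMR × activity factor = 2721.9951 × 1.375 = 3742.7432 kcal/day.

3743 kcal daily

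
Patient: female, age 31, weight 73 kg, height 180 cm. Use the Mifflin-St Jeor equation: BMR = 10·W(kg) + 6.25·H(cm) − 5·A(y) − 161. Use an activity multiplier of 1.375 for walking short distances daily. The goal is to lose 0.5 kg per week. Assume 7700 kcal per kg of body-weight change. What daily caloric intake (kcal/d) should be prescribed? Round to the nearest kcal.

1566 kcal/d

Mifflin-St Jeor (female): BMR = 10(73) + 6.25(180) − 5(31) − 161 = 730 + 1125 − 155 − 161 = 1539 kcal/day.
TEE = 1539 × 1.375 = 2116.125 kcal/day.
Required daily deficit = 0.5 × 7700 ÷ 7 = 550 kcal/day.
Target intake = 2116.125 − 550 = 1566.125 kcal/day.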